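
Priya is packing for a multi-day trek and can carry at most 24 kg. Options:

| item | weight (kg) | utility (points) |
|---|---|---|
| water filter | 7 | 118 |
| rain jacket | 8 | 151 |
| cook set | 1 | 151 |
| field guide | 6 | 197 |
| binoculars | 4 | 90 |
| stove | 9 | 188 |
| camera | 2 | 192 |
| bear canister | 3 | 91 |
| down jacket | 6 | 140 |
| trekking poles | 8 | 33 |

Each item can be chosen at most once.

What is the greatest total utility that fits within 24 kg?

872

Density check — cook set 151.00, camera 96.00, field guide 32.83 are the best per kg.
A density-first pass picks cook set + field guide + binoculars + camera + bear canister + down jacket — 861 at 22 kg.
The 6 kg tied up in down jacket is better spent on rain jacket — total rises to 872 (24 kg).
Every other selection either busts 24 kg or fails to beat 872.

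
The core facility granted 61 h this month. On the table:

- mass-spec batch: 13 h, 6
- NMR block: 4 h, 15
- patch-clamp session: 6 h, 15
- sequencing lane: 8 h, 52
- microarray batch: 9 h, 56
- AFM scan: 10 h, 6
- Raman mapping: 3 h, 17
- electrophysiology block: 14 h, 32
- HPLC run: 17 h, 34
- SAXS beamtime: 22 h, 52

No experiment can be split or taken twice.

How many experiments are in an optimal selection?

Optimal total is 224.
NMR block + sequencing lane + microarray batch + Raman mapping + electrophysiology block + SAXS beamtime hits 224 at 60 h.
Every optimal selection uses 6 experiments.

6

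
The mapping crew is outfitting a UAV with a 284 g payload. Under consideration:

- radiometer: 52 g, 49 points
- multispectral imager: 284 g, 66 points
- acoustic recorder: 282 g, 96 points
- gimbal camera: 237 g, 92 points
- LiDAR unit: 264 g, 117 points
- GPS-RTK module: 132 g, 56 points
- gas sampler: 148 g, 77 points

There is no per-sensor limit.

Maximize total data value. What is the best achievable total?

Ranking by ratio (data value/g): radiometer 0.94, gas sampler 0.52, LiDAR unit 0.44, GPS-RTK module 0.42.
5×radiometer uses 260 of the 284 g and totals 245.
The spare 24 g is too small for any remaining sensor, and no exchange beats 245.

245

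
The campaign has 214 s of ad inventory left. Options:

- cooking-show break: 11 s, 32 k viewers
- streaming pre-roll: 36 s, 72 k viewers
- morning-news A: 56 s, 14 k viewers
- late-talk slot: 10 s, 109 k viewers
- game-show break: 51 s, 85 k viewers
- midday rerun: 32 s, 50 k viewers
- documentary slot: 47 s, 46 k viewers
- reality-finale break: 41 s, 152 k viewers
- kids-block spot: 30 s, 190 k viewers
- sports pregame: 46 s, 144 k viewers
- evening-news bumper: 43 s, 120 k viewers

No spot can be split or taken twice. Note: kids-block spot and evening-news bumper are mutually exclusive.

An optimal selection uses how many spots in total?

Optimal total is 752.
One optimal bundle: streaming pre-roll + late-talk slot + game-show break + reality-finale break + kids-block spot + sports pregame (214 s).
Every optimal selection uses 6 spots.

6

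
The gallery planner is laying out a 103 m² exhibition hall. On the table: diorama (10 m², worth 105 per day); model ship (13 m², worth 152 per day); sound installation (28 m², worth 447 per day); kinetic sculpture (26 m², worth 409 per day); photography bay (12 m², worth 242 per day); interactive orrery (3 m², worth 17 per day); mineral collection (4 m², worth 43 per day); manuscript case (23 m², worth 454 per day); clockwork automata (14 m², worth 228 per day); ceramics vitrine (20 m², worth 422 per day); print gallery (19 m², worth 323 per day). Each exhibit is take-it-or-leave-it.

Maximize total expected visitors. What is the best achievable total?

Taking the top-ratio exhibits first gives model ship + photography bay + manuscript case + clockwork automata + ceramics vitrine + print gallery for 1821 (101 m²).
Replace model ship and clockwork automata with sound installation: the trade gains 67 net, giving 1888 at 102 m².

1888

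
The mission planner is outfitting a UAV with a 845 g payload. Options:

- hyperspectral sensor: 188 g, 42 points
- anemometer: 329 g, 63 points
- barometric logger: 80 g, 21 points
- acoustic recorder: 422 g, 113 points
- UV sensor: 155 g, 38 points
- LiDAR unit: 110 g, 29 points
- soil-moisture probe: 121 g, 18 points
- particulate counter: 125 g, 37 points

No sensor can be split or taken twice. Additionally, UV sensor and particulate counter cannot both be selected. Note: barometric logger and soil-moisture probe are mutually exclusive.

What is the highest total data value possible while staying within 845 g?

221

Filling by ratio: barometric logger + acoustic recorder + LiDAR unit + particulate counter for 200, with 108 g left unused.
Replace barometric logger with hyperspectral sensor: the trade gains 21 net, giving 221 at 845 g.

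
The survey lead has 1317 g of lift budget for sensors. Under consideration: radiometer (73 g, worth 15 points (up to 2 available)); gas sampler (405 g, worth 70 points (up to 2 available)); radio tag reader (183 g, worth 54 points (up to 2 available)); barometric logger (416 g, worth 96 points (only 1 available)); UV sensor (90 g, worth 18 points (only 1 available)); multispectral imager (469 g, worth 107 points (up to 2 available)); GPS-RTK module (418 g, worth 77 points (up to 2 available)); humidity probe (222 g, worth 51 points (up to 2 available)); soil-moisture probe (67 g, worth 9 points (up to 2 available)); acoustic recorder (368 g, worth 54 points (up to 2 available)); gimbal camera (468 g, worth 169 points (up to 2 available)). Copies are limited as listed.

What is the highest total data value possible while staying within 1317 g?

446

Density check — gimbal camera 0.36, radio tag reader 0.30, barometric logger 0.23 are the best per g.
2×radio tag reader + 2×gimbal camera uses 1302 of the 1317 g and totals 446.
Nothing else within 1317 g beats 446.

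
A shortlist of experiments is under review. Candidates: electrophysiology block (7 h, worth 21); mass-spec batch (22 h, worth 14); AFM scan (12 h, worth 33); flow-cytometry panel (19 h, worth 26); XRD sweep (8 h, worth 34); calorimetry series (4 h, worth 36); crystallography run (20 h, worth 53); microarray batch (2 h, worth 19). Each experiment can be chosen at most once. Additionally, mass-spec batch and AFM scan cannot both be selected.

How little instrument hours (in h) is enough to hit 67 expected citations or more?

12

Look for the lowest-instrument combination reaching 67.
Taking XRD sweep + calorimetry series gives 70 (≥ 67) for 12 h.
Below 12 h the best achievable stays under 67.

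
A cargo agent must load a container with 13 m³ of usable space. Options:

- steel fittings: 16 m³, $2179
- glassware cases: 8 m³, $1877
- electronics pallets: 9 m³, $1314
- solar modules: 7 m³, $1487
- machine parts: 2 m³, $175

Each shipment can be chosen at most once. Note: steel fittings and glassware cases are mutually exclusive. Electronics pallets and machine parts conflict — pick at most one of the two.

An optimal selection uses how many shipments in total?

2

Best achievable revenue is 2052.
For example glassware cases + machine parts achieves it, using 10 m³.
All optima have 2 shipments.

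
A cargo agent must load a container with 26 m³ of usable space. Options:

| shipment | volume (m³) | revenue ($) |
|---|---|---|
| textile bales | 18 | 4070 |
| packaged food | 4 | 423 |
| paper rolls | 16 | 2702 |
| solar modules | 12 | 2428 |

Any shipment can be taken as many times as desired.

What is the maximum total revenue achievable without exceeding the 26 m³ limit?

4916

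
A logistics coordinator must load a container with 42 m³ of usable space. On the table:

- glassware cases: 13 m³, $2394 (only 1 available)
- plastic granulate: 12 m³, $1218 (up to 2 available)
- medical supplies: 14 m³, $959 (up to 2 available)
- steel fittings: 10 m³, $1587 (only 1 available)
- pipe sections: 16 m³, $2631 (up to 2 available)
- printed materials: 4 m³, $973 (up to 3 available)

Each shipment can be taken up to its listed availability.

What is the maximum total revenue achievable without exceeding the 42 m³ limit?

7944

Best packing: glassware cases + pipe sections + 3×printed materials — 41 m³, 7944 total.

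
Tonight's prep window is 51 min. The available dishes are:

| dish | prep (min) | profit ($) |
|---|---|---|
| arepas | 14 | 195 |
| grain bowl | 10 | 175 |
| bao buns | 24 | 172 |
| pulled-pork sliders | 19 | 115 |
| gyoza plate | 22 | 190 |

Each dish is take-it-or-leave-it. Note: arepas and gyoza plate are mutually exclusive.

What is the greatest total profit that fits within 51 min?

542

Taking arepas + grain bowl + bao buns: 48 min used, 542 in profit.
No other feasible combination exceeds 542.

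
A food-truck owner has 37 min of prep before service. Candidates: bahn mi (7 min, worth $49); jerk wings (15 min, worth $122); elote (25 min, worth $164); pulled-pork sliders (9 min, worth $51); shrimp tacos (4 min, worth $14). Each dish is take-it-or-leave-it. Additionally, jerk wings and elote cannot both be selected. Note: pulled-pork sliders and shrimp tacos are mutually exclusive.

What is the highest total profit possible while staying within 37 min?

227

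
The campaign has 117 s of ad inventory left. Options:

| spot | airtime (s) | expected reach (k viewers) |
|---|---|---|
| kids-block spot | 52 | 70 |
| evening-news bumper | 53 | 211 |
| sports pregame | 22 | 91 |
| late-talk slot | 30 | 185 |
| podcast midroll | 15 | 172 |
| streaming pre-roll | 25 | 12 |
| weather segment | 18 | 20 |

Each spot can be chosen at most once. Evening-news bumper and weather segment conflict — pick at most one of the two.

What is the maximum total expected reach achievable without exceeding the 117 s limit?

568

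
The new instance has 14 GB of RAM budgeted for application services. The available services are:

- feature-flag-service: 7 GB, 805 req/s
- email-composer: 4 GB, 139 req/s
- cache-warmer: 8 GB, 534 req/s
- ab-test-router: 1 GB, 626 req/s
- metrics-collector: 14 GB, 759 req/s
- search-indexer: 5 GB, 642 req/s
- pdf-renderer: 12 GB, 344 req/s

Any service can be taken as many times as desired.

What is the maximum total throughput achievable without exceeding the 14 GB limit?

8764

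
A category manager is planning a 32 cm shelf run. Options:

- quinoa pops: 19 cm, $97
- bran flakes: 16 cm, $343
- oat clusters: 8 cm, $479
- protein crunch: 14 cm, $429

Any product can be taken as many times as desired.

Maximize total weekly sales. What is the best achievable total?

By weekly sales per cm: oat clusters 59.88, protein crunch 30.64, bran flakes 21.44, quinoa pops 5.11 lead.
Taking 4×oat clusters: 32 cm used, 1916 in weekly sales.
No other feasible combination exceeds 1916.

1916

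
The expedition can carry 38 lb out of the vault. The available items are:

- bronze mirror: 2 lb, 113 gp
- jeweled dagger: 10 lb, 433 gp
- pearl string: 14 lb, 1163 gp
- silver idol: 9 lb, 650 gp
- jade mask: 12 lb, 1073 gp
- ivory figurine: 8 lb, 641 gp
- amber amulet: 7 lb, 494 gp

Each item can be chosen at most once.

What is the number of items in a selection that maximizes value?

The maximum value within 38 lb is 2999.
For example bronze mirror + pearl string + silver idol + jade mask achieves it, using 37 lb.
Any selection reaching 2999 contains exactly 4 items.

4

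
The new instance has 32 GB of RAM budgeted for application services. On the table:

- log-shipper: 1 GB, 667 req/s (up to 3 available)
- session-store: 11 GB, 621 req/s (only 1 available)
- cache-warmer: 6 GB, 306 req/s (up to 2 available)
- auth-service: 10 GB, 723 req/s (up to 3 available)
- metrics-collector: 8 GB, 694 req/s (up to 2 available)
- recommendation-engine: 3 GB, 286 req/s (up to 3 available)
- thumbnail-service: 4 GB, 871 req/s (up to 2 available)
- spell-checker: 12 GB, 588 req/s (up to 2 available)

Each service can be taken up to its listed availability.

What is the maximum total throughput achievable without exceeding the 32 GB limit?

5446

Filling by ratio: 3×log-shipper + metrics-collector + 3×recommendation-engine + 2×thumbnail-service for 5295, with 4 GB left unused.
Replace 2×recommendation-engine with auth-service: the trade gains 151 net, giving 5446 at 32 GB.
Every other selection either busts 32 GB or exceeds an availability limit or fails to beat 5446.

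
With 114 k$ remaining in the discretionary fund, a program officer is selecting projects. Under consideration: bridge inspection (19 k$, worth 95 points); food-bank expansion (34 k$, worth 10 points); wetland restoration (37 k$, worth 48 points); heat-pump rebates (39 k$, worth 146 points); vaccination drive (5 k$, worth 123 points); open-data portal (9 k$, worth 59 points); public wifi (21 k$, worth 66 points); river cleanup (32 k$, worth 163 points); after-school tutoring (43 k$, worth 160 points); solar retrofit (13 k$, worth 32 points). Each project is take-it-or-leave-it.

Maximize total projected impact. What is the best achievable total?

Ranking by ratio (projected impact/k$): vaccination drive 24.60, open-data portal 6.56, river cleanup 5.09, bridge inspection 5.00.
Greedy by ratio would take bridge inspection + heat-pump rebates + vaccination drive + open-data portal + river cleanup: 104 k$ used, total 586.
Dropping heat-pump rebates frees 39 k$; slotting in after-school tutoring (43 k$) lifts the total to 600 at 108 k$.
Next best is bridge inspection + heat-pump rebates + vaccination drive + open-data portal + river cleanup at 586 (104 k$) — short by 14.

600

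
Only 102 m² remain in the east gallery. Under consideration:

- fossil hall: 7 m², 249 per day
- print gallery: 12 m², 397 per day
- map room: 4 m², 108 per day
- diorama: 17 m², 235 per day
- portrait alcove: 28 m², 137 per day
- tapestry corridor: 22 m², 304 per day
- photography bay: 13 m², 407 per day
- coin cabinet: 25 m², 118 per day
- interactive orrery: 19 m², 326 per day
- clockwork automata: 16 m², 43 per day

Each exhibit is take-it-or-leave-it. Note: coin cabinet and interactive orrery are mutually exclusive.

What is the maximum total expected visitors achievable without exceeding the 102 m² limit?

Fossil hall + print gallery + map room + diorama + tapestry corridor + photography bay + interactive orrery uses 94 of the 102 m² and totals 2026.
Runner-up fossil hall + print gallery + diorama + tapestry corridor + photography bay + interactive orrery tops out at 1918.

2026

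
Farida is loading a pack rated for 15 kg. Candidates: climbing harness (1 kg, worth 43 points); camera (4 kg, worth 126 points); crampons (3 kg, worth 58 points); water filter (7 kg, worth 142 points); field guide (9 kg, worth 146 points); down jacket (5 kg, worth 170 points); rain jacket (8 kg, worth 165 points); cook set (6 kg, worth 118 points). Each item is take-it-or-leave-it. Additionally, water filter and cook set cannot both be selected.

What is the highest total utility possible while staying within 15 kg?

414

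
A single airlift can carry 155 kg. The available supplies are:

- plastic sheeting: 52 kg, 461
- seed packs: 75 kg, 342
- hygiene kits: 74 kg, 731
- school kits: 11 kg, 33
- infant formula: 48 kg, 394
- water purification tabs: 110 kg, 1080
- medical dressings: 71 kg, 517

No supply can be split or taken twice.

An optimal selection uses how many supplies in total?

Best achievable people served is 1248.
For example hygiene kits + medical dressings achieves it, using 145 kg.
Every optimal selection uses 2 supplies.

2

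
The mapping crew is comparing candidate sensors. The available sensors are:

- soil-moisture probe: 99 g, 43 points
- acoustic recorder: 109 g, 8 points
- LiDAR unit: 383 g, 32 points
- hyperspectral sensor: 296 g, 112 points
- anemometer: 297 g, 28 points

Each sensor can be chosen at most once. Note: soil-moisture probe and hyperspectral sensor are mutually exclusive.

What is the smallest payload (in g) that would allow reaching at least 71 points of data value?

Look for the lowest-payload combination reaching 71.
hyperspectral sensor: 112 data value at 296 g.
Any bundle with less than 296 g falls short of 71.

296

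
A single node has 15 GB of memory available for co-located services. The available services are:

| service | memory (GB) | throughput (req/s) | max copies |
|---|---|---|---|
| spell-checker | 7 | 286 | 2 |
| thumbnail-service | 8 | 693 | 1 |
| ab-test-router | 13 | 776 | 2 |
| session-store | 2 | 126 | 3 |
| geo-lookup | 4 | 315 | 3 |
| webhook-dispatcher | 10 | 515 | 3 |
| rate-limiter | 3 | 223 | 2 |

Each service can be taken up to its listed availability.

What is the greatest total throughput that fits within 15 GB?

1231

Density check — thumbnail-service 86.62, geo-lookup 78.75, rate-limiter 74.33, session-store 63.00 are the best per GB.
Thumbnail-service + geo-lookup + rate-limiter uses 15 of the 15 GB and totals 1231.
Every other selection either busts 15 GB or exceeds an availability limit or fails to beat 1231.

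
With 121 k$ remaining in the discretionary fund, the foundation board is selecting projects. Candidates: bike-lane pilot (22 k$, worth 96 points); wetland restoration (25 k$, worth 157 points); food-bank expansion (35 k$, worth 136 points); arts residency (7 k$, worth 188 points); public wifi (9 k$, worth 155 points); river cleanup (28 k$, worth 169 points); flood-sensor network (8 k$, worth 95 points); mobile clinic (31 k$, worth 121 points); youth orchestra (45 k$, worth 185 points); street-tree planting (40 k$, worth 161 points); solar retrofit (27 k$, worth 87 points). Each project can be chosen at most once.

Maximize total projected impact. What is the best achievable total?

925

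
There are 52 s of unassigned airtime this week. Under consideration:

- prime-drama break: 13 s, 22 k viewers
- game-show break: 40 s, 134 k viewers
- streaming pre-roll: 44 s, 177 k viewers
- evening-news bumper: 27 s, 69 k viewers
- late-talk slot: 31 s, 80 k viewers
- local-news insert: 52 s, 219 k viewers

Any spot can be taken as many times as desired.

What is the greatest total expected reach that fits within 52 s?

219

Taking local-news insert: 52 s used, 219 in expected reach.
Nothing else within 52 s beats 219.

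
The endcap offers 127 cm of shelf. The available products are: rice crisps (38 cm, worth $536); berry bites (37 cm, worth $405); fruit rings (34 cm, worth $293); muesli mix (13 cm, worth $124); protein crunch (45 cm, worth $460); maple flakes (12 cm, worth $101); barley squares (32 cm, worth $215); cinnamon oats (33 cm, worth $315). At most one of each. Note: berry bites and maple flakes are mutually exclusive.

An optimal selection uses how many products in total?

3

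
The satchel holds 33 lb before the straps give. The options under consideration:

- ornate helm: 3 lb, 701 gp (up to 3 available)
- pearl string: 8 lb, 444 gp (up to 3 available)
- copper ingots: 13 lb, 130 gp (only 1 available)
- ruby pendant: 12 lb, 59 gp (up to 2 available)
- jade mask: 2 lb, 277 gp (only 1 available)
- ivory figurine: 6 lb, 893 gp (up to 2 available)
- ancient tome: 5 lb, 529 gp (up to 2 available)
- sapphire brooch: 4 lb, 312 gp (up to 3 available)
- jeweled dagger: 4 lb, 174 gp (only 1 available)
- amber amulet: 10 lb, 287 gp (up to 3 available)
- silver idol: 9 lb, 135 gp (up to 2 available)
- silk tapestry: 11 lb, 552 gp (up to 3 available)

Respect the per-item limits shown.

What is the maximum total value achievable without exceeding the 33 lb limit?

Best packing: 3×ornate helm + jade mask + 2×ivory figurine + 2×ancient tome — 33 lb, 5224 total.

5224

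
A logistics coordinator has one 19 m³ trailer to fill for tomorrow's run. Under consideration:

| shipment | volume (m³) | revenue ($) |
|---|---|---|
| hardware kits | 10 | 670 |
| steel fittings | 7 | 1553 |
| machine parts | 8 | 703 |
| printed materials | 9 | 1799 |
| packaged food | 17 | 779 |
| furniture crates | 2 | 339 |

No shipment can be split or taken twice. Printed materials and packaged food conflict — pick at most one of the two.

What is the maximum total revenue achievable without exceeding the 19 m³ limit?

By revenue per m³: steel fittings 221.86, printed materials 199.89, furniture crates 169.50, machine parts 87.88 lead.
Best packing: steel fittings + printed materials + furniture crates — 18 m³, 3691 total.
Nothing else feasible within 19 m³ beats 3691.

3691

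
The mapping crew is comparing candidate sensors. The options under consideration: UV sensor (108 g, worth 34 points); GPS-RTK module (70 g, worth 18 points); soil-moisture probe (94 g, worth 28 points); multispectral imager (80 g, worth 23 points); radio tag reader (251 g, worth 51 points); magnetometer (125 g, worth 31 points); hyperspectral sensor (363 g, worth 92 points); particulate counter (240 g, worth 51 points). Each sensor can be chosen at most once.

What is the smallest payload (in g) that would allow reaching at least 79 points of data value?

Look for the lowest-payload combination reaching 79.
UV sensor + GPS-RTK module + soil-moisture probe reaches 80 using 272 g.
Any bundle with less than 272 g falls short of 79.

272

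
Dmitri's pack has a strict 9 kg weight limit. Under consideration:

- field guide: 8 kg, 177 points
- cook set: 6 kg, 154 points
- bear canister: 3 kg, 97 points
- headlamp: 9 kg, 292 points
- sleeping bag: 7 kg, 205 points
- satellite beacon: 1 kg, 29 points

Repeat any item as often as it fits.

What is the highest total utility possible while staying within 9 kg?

Headlamp uses 9 of the 9 kg and totals 292.
Nothing else within 9 kg beats 292.

292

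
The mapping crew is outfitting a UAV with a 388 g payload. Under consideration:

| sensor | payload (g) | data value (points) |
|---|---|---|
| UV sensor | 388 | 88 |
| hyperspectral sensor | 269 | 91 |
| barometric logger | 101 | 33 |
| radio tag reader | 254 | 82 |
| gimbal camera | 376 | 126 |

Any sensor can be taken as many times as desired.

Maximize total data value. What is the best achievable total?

By data value per g: hyperspectral sensor 0.34, gimbal camera 0.34, barometric logger 0.33, radio tag reader 0.32 lead.
Taking the top-ratio sensors first gives hyperspectral sensor + barometric logger for 124 (370 g).
Dropping hyperspectral sensor and barometric logger frees 370 g; slotting in gimbal camera (376 g) lifts the total to 126 at 376 g.
Nothing else within 388 g beats 126.

126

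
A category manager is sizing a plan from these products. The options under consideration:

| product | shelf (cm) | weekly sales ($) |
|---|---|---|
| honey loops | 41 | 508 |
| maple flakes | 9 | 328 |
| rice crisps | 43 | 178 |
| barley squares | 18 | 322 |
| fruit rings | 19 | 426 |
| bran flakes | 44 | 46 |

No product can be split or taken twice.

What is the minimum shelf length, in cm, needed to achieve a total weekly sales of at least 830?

46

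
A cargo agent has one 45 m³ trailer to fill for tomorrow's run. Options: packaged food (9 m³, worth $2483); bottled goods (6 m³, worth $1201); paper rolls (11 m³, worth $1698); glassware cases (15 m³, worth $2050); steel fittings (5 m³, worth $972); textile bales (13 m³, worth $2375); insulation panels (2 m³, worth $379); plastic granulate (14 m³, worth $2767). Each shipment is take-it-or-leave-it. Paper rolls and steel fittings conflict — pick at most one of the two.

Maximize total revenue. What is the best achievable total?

9205

Density check — packaged food 275.89, bottled goods 200.17, plastic granulate 197.64, steel fittings 194.40 are the best per m³.
Greedy by ratio would take packaged food + bottled goods + steel fittings + insulation panels + plastic granulate: 36 m³ used, total 7802.
Dropping steel fittings frees 5 m³; slotting in textile bales (13 m³) lifts the total to 9205 at 44 m³.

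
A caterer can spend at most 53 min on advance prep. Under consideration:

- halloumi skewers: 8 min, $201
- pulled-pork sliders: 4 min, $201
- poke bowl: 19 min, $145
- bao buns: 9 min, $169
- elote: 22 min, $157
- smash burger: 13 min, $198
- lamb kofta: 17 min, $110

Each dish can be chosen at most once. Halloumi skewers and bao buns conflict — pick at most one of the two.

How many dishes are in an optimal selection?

4

Optimal total is 757.
One optimal bundle: halloumi skewers + pulled-pork sliders + elote + smash burger (47 min).
All optima have 4 dishes.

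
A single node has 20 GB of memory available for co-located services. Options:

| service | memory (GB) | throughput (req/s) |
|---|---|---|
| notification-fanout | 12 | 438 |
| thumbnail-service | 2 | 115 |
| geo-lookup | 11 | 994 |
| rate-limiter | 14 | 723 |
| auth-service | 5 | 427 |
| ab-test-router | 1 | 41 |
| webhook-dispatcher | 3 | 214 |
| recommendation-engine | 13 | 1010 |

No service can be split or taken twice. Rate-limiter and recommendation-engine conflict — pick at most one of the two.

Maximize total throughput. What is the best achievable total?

1676

Ranking by ratio (throughput/GB): geo-lookup 90.36, auth-service 85.40, recommendation-engine 77.69, webhook-dispatcher 71.33.
The ratio ordering already packs tightly: geo-lookup + auth-service + ab-test-router + webhook-dispatcher, 20 GB, 1676.
Next best is geo-lookup + auth-service + webhook-dispatcher at 1635 (19 GB) — short by 41.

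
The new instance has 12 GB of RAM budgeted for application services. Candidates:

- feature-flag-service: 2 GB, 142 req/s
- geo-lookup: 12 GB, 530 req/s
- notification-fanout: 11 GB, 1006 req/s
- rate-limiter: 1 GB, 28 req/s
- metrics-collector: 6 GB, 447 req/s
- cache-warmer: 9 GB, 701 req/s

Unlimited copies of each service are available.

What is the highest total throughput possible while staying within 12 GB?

1034

Density check — notification-fanout 91.45, cache-warmer 77.89, metrics-collector 74.50, feature-flag-service 71.00 are the best per GB.
Taking notification-fanout + rate-limiter: 12 GB used, 1034 in throughput.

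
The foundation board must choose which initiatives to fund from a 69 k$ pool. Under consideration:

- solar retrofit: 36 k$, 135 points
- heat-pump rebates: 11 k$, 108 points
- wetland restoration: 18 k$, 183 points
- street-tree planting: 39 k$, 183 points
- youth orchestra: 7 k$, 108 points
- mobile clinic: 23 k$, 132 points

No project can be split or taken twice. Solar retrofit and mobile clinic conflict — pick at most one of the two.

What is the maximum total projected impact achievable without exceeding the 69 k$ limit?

531

Taking heat-pump rebates + wetland restoration + youth orchestra + mobile clinic: 59 k$ used, 531 in projected impact.
An exhaustive check of the 64 subsets confirms 531.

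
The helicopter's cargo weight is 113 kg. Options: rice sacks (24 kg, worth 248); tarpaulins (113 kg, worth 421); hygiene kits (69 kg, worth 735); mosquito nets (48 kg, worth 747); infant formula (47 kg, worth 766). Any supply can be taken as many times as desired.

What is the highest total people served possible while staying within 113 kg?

The ratio ordering already packs tightly: 2×infant formula, 94 kg, 1532.
Nothing else within 113 kg beats 1532.

1532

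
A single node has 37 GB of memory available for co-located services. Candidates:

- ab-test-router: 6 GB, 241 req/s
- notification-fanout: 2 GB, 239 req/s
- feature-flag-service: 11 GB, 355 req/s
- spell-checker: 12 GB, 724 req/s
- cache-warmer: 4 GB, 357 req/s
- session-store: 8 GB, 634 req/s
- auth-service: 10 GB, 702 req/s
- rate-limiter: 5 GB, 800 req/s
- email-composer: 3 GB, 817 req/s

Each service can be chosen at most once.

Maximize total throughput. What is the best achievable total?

3639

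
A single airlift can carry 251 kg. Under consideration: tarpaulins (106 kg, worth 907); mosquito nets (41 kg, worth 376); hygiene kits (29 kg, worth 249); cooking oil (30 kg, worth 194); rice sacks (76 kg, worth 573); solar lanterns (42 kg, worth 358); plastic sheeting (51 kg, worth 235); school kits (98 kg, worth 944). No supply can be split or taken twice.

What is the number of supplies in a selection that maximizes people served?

Optimal total is 2227.
One optimal bundle: tarpaulins + mosquito nets + school kits (245 kg).
Any selection reaching 2227 contains exactly 3 supplies.

3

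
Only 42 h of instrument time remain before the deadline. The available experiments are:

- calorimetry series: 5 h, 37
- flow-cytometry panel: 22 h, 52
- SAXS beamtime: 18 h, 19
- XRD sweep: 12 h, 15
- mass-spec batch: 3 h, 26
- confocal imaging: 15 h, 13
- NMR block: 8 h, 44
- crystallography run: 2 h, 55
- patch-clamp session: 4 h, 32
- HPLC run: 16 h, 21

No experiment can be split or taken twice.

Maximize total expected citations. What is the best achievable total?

By expected citations per h: crystallography run 27.50, mass-spec batch 8.67, patch-clamp session 8.00, calorimetry series 7.40 lead.
Filling by ratio: calorimetry series + mass-spec batch + NMR block + crystallography run + patch-clamp session + HPLC run for 215, with 4 h left unused.
The 19 h tied up in mass-spec batch and HPLC run is better spent on flow-cytometry panel — total rises to 220 (41 h).
Nothing else within 42 h beats 220.

220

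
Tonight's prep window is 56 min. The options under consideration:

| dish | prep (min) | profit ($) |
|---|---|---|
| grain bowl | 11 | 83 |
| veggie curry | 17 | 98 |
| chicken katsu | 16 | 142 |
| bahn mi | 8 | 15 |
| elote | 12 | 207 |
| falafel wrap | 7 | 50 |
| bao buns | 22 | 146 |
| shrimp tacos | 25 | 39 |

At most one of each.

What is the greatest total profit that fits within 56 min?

530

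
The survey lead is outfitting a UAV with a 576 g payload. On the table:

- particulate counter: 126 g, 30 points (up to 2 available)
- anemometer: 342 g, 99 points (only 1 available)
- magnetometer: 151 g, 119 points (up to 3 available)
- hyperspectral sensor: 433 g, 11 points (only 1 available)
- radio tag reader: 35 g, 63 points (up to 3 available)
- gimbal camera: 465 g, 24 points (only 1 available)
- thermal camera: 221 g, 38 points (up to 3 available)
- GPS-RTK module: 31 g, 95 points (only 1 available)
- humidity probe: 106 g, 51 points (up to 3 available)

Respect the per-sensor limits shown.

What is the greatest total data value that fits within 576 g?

578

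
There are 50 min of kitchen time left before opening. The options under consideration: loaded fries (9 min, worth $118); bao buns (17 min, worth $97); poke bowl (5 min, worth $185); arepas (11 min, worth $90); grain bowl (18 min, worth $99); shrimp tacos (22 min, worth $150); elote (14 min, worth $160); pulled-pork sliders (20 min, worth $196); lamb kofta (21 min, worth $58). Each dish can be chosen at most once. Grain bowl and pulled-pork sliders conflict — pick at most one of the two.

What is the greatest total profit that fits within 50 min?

By profit per min: poke bowl 37.00, loaded fries 13.11, elote 11.43 lead.
Taking loaded fries + poke bowl + elote + pulled-pork sliders: 48 min used, 659 in profit.

659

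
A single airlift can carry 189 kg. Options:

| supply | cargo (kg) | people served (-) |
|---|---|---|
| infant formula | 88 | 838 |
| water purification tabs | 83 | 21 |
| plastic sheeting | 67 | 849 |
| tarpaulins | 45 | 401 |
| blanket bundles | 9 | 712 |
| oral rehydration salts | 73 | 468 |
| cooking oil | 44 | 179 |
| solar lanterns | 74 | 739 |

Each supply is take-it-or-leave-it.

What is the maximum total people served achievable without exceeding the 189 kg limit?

2399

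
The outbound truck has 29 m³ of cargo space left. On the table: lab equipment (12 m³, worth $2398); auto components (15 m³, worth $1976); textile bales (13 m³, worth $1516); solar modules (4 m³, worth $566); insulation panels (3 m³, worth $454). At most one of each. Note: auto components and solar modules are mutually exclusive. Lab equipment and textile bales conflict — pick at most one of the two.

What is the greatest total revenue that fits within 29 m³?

4374

Greedy by ratio would take lab equipment + solar modules + insulation panels: 19 m³ used, total 3418.
Dropping solar modules and insulation panels frees 7 m³; slotting in auto components (15 m³) lifts the total to 4374 at 27 m³.
Nothing else feasible within 29 m³ beats 4374.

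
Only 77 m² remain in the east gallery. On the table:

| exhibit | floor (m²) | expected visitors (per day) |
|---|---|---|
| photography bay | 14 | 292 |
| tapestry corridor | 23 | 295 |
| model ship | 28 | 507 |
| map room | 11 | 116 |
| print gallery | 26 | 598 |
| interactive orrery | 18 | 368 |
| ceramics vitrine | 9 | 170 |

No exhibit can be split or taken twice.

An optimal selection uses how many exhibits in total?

4

Best achievable expected visitors is 1567.
For example photography bay + model ship + print gallery + ceramics vitrine achieves it, using 77 m².
All optima have 4 exhibits.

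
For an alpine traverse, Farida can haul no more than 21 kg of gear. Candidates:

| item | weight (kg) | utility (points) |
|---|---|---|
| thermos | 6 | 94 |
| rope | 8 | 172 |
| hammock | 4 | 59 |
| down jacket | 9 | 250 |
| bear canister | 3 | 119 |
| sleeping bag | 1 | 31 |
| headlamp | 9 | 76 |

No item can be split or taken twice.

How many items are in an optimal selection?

Optimal total is 572.
One optimal bundle: rope + down jacket + bear canister + sleeping bag (21 kg).
All optima have 4 items.

4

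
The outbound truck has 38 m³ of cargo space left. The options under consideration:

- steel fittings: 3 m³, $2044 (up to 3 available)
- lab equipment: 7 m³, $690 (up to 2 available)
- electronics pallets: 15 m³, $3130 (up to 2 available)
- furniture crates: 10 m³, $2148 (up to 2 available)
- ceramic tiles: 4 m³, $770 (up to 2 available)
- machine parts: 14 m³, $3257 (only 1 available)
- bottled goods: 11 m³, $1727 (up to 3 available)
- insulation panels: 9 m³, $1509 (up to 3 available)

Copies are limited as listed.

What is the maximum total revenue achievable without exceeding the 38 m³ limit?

Ranking by ratio (revenue/m³): steel fittings 681.33, machine parts 232.64, furniture crates 214.80.
Filling by ratio: 3×steel fittings + furniture crates + ceramic tiles + machine parts for 12307, with 1 m³ left unused.
Replace furniture crates and ceramic tiles with electronics pallets: the trade gains 212 net, giving 12519 at 38 m³.
That's the maximum — no swap from here does better than 12519.

12519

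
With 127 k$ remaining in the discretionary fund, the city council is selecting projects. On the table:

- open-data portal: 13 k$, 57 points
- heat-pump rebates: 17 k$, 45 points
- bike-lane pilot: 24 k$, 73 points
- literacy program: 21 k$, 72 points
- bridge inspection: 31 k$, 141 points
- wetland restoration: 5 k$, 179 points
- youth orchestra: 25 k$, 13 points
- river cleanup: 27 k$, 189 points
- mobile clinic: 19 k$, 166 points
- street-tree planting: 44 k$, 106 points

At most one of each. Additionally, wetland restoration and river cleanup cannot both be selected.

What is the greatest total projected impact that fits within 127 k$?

Best packing: open-data portal + bike-lane pilot + literacy program + bridge inspection + wetland restoration + mobile clinic — 113 k$, 688 total.

688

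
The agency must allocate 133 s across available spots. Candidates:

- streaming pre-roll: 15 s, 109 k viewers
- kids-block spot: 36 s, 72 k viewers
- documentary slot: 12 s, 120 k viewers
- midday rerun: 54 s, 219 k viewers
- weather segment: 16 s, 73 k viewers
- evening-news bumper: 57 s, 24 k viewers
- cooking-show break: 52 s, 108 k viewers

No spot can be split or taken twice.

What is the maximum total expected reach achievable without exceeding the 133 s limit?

Ranking by ratio (expected reach/s): documentary slot 10.00, streaming pre-roll 7.27, weather segment 4.56.
Streaming pre-roll + kids-block spot + documentary slot + midday rerun + weather segment uses 133 of the 133 s and totals 593.

593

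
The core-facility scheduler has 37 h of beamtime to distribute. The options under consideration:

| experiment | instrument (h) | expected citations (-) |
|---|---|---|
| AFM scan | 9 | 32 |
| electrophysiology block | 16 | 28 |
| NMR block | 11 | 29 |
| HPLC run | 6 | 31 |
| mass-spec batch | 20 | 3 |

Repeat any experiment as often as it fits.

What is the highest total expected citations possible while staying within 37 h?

186

6×HPLC run uses 36 of the 37 h and totals 186.
Every other selection either busts 37 h or fails to beat 186.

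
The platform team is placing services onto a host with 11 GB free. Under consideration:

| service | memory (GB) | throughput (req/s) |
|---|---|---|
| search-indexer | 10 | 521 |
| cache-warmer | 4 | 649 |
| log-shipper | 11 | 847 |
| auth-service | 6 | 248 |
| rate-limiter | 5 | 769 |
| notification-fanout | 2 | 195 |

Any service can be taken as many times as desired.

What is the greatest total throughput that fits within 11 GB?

1613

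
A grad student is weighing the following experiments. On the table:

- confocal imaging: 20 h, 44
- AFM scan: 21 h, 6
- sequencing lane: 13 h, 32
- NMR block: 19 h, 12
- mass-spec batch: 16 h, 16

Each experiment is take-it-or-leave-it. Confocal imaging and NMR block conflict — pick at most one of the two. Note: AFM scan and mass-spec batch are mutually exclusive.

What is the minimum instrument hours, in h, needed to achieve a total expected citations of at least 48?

29

Look for the lowest-instrument combination reaching 48.
sequencing lane + mass-spec batch reaches 48 using 29 h.
No combination under 29 h hits 48.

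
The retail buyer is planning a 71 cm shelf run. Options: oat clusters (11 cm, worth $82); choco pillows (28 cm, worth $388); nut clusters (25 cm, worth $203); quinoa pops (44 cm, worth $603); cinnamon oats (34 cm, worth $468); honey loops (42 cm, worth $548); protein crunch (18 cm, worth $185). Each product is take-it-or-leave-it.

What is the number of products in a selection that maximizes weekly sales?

2

Optimal total is 936.
choco pillows + honey loops hits 936 at 70 cm.
All optima have 2 products.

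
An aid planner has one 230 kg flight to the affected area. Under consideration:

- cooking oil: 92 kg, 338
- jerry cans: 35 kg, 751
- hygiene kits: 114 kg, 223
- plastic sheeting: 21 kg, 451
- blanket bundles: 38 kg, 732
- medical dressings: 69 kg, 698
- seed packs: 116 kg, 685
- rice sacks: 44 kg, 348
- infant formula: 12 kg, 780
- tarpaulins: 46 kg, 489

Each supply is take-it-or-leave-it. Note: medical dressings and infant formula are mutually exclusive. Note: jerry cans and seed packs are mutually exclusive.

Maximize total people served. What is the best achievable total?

Taking jerry cans + plastic sheeting + blanket bundles + rice sacks + infant formula + tarpaulins: 196 kg used, 3551 in people served.
That's the maximum — no feasible swap from here does better than 3551.

3551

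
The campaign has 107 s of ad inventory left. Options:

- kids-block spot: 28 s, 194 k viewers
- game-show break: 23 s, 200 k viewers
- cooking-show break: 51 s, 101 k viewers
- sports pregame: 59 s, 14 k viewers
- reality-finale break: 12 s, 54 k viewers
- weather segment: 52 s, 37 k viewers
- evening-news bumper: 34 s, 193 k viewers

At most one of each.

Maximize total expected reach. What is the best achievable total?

641

Kids-block spot + game-show break + reality-finale break + evening-news bumper uses 97 of the 107 s and totals 641.
That's the maximum — no swap from here does better than 641.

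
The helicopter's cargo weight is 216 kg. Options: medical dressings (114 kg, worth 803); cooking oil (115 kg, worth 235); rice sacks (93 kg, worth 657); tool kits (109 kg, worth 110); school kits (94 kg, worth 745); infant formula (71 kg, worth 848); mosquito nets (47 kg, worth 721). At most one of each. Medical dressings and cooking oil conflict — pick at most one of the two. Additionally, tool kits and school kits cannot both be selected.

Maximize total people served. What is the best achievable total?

2314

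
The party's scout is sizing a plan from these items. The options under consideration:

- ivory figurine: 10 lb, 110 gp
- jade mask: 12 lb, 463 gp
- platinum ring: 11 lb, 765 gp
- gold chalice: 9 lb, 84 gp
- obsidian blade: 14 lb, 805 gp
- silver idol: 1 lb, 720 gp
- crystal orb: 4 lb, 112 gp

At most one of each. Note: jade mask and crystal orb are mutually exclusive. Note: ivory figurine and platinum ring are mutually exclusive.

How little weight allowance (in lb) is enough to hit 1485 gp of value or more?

Need the lightest bundle worth ≥ 1485.
platinum ring + silver idol: 1485 value at 12 lb.
Below 12 lb the best achievable stays under 1485.

12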